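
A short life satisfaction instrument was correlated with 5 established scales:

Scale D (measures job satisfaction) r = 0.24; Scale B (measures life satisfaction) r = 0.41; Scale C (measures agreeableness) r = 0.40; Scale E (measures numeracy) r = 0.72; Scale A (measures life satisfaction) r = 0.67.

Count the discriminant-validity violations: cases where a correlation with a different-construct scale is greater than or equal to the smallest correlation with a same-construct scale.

Convergent (same construct = life satisfaction): Scale B, Scale A.
Smallest convergent = 0.41. Discriminant values: 0.24, 0.40, 0.72; count ≥ 0.41 → 1.

1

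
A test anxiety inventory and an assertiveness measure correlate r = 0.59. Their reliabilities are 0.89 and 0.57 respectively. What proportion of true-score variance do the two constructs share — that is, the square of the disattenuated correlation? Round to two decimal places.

0.69

Disattenuated r = 0.59 / √(0.89 × 0.57) = 0.59 / 0.7122 = 0.8284.
Shared true-score variance = 0.8284² = 0.6862 ≈ 0.69.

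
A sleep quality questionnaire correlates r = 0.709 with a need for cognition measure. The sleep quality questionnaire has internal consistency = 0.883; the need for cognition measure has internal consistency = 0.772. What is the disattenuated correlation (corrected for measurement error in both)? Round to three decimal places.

0.859

r_true = r_obs / √(r_xx · r_yy) = 0.709 / √(0.883 × 0.772) = 0.709 / √0.681676 = 0.709 / 0.8256 ≈ 0.859.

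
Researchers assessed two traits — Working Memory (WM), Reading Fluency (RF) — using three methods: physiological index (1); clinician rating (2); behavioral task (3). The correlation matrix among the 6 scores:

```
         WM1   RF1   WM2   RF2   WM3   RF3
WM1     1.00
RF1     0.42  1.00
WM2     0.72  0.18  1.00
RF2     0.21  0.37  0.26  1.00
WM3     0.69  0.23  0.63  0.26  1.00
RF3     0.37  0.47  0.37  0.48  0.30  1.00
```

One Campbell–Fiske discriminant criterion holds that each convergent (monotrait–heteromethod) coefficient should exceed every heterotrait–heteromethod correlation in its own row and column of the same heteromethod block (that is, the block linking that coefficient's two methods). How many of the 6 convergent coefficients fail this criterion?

0

Convergent coefficients and their comparison sets:
WM (methods 1·2): 0.72 vs {0.21, 0.18} → pass.
WM (methods 1·3): 0.69 vs {0.37, 0.23} → pass.
WM (methods 2·3): 0.63 vs {0.37, 0.26} → pass.
RF (methods 1·2): 0.37 vs {0.18, 0.21} → pass.
RF (methods 1·3): 0.47 vs {0.23, 0.37} → pass.
RF (methods 2·3): 0.48 vs {0.26, 0.37} → pass.
0 of 6 fail.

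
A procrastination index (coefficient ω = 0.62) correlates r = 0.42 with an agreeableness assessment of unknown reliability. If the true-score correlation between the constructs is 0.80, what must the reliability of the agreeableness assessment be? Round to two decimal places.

0.44

r_true = r_obs / √(r_xx · r_yy) ⇒ 0.80 = 0.42 / √(0.62 · r_yy).
√(0.62 · r_yy) = 0.42 / 0.80 = 0.5250; 0.62 · r_yy = 0.2756; r_yy = 0.2756 / 0.62 ≈ 0.44.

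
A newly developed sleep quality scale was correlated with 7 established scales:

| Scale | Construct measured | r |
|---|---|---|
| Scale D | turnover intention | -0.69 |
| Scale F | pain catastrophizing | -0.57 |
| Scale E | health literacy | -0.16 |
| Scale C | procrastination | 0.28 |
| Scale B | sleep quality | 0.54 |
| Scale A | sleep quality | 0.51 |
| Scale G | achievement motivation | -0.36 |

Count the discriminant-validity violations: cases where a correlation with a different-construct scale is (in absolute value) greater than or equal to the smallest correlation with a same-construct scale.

2

Convergent (same construct = sleep quality): Scale B, Scale A.
Smallest convergent = 0.51. Discriminant |r|: 0.69, 0.57, 0.16, 0.28, 0.36; count ≥ 0.51 → 2.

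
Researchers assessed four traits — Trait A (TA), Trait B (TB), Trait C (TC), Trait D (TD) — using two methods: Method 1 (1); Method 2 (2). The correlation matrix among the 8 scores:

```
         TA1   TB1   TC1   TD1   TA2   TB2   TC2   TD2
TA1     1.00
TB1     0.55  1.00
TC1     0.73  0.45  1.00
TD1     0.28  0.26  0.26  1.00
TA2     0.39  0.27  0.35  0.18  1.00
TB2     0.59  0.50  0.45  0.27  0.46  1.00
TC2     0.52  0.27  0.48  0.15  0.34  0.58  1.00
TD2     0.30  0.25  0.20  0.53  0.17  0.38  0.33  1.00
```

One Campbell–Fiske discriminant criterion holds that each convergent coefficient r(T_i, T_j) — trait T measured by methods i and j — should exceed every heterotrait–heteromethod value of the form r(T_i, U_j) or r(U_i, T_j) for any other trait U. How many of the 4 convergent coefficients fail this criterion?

3

Checking each validity diagonal entry against its comparison values:
TA (methods 1·2): 0.39 vs {0.59, 0.27, 0.52, 0.35, 0.30, 0.18} → fail.
TB (methods 1·2): 0.50 vs {0.27, 0.59, 0.27, 0.45, 0.25, 0.27} → fail.
TC (methods 1·2): 0.48 vs {0.35, 0.52, 0.45, 0.27, 0.20, 0.15} → fail.
TD (methods 1·2): 0.53 vs {0.18, 0.30, 0.27, 0.25, 0.15, 0.20} → pass.
3 of 4 fail.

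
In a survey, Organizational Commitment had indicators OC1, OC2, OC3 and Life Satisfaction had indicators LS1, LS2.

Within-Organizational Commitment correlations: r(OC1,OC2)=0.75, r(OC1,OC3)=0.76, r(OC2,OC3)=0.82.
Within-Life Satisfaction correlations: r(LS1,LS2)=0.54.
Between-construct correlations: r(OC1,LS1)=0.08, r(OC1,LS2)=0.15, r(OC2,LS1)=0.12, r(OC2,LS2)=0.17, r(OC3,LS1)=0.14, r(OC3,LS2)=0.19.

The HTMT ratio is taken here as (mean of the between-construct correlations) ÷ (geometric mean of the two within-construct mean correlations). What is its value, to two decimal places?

0.22

Mean heterotrait r = 0.85/6 = 0.1417.
Mean within-OC = 2.33/3 = 0.7767; mean within-LS = 0.54/1 = 0.5400.
Geometric mean = √(0.7767 × 0.5400) = 0.6476.
HTMT = 0.1417 / 0.6476 = 0.22.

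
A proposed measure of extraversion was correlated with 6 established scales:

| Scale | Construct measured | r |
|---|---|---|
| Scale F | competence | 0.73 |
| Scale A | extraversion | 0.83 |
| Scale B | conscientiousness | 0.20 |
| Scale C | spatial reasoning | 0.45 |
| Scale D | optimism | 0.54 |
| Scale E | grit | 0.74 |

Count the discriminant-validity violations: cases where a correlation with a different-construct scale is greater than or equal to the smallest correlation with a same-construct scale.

Convergent (same construct = extraversion): Scale A.
Smallest convergent = 0.83. Discriminant values: 0.73, 0.20, 0.45, 0.54, 0.74; count ≥ 0.83 → 0.

0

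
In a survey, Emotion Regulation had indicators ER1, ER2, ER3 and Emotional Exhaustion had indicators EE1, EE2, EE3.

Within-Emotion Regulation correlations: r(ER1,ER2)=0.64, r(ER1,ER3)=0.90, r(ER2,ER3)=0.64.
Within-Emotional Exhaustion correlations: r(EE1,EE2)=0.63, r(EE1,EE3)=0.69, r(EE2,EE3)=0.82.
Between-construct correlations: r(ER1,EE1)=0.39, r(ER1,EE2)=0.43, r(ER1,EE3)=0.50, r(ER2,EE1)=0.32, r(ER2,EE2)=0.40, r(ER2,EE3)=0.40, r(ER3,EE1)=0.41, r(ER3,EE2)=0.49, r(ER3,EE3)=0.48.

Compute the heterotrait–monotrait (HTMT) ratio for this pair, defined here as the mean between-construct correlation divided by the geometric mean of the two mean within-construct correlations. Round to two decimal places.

Mean between = 3.82/9 = 0.4244.
Mean within-ER = 2.18/3 = 0.7267; mean within-EE = 2.14/3 = 0.7133.
Geometric mean = √(0.7267 × 0.7133) = 0.7200.
HTMT = 0.4244 / 0.7200 = 0.59.

0.59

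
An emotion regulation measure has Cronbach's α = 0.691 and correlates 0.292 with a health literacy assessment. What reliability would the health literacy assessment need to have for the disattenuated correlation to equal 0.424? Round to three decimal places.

0.686

r_true = r_obs / √(r_xx · r_yy) ⇒ 0.424 = 0.292 / √(0.691 · r_yy).
√(0.691 · r_yy) = 0.292 / 0.424 = 0.6887; 0.691 · r_yy = 0.4743; r_yy = 0.4743 / 0.691 ≈ 0.686.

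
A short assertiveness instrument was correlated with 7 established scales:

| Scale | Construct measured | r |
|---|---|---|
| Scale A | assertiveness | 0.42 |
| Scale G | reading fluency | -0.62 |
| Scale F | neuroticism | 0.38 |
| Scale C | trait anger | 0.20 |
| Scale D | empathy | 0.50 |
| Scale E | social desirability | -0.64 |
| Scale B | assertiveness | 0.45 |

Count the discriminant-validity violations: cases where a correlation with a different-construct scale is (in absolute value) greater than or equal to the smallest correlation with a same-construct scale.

3

Convergent (same construct = assertiveness): Scale A, Scale B.
Smallest convergent = 0.42. Discriminant |r|: 0.62, 0.38, 0.20, 0.50, 0.64; count ≥ 0.42 → 3.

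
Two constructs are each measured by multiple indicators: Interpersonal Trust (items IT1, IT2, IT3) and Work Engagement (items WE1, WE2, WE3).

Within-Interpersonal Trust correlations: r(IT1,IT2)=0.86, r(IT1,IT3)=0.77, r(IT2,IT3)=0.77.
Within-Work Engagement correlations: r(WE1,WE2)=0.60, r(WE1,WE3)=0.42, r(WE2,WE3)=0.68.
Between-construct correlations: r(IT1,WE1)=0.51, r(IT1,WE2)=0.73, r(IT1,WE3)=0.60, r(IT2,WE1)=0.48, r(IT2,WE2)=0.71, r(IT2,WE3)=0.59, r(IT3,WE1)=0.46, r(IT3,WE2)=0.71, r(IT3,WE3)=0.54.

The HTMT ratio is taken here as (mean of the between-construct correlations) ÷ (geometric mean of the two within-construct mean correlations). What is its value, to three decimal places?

0.880

Mean heterotrait r = 5.33/9 = 0.5922.
Mean within-IT = 2.40/3 = 0.8000; mean within-WE = 1.70/3 = 0.5667.
Geometric mean = √(0.8000 × 0.5667) = 0.6733.
HTMT = 0.5922 / 0.6733 = 0.880.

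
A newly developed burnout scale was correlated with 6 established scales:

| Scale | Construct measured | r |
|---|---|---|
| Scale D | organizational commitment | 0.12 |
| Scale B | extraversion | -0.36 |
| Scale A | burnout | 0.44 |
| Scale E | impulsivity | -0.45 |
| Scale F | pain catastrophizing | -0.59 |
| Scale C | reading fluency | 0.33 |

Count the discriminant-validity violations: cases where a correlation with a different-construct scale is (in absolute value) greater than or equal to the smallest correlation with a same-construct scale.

Convergent (same construct = burnout): Scale A.
Smallest convergent = 0.44. Discriminant |r|: 0.12, 0.36, 0.45, 0.59, 0.33; count ≥ 0.44 → 2.

2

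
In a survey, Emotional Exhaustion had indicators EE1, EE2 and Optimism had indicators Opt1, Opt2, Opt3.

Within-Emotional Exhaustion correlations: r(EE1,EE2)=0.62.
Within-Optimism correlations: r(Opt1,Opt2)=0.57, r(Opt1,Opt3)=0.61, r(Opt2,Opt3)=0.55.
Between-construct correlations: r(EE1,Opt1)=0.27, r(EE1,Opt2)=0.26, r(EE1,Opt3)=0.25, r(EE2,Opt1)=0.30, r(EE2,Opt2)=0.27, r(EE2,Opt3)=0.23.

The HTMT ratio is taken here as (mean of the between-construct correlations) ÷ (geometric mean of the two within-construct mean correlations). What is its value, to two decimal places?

0.44

Mean between = 1.58/6 = 0.2633.
Mean within-EE = 0.62/1 = 0.6200; mean within-Opt = 1.73/3 = 0.5767.
Geometric mean = √(0.6200 × 0.5767) = 0.5980.
HTMT = 0.2633 / 0.5980 = 0.44.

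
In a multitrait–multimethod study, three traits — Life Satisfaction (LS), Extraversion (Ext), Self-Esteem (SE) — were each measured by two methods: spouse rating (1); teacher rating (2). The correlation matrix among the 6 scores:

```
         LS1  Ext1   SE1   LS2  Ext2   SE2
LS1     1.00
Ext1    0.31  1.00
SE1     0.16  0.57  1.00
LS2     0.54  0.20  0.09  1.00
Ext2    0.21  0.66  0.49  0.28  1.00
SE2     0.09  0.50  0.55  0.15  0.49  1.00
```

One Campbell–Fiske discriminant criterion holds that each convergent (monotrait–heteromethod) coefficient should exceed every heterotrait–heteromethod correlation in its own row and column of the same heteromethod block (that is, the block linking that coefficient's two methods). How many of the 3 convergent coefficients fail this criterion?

Checking each validity diagonal entry against its comparison values:
LS (methods 1·2): 0.54 vs {0.21, 0.20, 0.09, 0.09} → pass.
Ext (methods 1·2): 0.66 vs {0.20, 0.21, 0.50, 0.49} → pass.
SE (methods 1·2): 0.55 vs {0.09, 0.09, 0.49, 0.50} → pass.
0 of 3 fail.

0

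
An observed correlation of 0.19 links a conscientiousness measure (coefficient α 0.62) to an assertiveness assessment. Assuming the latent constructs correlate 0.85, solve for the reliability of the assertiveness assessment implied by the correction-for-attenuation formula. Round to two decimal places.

r_true = r_obs / √(r_xx · r_yy) ⇒ 0.85 = 0.19 / √(0.62 · r_yy).
√(0.62 · r_yy) = 0.19 / 0.85 = 0.2235; 0.62 · r_yy = 0.0500; r_yy = 0.0500 / 0.62 ≈ 0.08.

0.08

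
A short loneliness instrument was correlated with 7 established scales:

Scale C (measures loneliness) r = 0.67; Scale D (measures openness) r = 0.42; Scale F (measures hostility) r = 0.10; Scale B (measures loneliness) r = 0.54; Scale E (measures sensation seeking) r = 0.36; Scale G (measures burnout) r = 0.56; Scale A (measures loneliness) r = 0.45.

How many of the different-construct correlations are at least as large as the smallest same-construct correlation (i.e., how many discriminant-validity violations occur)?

1

Convergent (same construct = loneliness): Scale C, Scale B, Scale A.
Smallest convergent = 0.45. Discriminant values: 0.42, 0.10, 0.36, 0.56; count ≥ 0.45 → 1.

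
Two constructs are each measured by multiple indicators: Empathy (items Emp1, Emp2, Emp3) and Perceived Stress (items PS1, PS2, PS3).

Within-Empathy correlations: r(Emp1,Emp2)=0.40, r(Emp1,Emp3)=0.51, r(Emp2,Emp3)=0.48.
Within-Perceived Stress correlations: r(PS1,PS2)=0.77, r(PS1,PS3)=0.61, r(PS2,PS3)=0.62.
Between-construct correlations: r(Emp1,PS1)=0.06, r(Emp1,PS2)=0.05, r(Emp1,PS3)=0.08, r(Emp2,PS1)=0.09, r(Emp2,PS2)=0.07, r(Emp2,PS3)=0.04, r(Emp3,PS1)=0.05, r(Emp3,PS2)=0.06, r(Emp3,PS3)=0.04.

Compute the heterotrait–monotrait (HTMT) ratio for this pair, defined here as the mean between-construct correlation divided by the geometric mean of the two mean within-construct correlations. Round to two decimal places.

0.11

Mean heterotrait r = 0.54/9 = 0.0600.
Mean within-Emp = 1.39/3 = 0.4633; mean within-PS = 2.00/3 = 0.6667.
Geometric mean = √(0.4633 × 0.6667) = 0.5558.
HTMT = 0.0600 / 0.5558 = 0.11.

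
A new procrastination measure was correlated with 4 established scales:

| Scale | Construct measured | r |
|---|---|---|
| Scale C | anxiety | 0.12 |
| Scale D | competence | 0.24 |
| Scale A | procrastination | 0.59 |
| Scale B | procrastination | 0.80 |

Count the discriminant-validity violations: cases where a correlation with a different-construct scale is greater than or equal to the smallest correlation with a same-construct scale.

Convergent (same construct = procrastination): Scale A, Scale B.
Smallest convergent = 0.59. Discriminant values: 0.12, 0.24; count ≥ 0.59 → 0.

0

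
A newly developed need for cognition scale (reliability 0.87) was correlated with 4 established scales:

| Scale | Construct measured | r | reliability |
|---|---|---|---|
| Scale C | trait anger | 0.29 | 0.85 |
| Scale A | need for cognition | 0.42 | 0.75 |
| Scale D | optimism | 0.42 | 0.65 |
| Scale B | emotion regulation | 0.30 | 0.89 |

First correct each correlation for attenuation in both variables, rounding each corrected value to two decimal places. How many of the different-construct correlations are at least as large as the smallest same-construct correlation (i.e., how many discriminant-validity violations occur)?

1

Disattenuated r (r / √(r_scale · r_new)):
  Scale C (disc): 0.29 / √(0.85·0.87) = 0.34
  Scale A (conv): 0.42 / √(0.75·0.87) = 0.52
  Scale D (disc): 0.42 / √(0.65·0.87) = 0.56
  Scale B (disc): 0.30 / √(0.89·0.87) = 0.34
Smallest convergent = 0.52. Discriminant values: 0.34, 0.56, 0.34; count ≥ 0.52 → 1.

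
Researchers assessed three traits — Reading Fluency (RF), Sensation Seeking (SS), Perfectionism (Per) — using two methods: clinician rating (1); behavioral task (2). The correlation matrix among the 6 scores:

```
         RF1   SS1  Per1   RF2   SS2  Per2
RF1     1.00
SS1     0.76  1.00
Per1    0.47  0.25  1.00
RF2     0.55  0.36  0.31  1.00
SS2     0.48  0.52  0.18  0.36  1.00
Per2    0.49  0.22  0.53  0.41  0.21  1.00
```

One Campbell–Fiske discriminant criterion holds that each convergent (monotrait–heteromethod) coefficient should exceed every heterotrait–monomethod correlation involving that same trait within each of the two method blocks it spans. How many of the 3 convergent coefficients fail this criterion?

Convergent coefficients and their comparison sets:
RF (methods 1·2): 0.55 vs {0.76, 0.36, 0.47, 0.41} → fail.
SS (methods 1·2): 0.52 vs {0.76, 0.36, 0.25, 0.21} → fail.
Per (methods 1·2): 0.53 vs {0.47, 0.41, 0.25, 0.21} → pass.
2 of 3 fail.

2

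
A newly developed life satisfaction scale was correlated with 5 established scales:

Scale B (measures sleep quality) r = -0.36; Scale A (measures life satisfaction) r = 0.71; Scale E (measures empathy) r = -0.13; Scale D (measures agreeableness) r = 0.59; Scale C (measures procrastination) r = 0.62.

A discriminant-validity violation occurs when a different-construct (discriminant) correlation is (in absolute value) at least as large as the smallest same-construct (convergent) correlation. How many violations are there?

0

Convergent (same construct = life satisfaction): Scale A.
Smallest convergent = 0.71. Discriminant |r|: 0.36, 0.13, 0.59, 0.62; count ≥ 0.71 → 0.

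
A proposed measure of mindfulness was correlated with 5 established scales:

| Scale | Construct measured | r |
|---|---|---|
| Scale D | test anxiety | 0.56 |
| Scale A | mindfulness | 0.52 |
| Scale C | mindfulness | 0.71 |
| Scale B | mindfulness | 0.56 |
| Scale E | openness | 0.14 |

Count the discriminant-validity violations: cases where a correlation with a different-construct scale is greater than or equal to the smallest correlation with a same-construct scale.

Convergent (same construct = mindfulness): Scale A, Scale C, Scale B.
Smallest convergent = 0.52. Discriminant values: 0.56, 0.14; count ≥ 0.52 → 1.

1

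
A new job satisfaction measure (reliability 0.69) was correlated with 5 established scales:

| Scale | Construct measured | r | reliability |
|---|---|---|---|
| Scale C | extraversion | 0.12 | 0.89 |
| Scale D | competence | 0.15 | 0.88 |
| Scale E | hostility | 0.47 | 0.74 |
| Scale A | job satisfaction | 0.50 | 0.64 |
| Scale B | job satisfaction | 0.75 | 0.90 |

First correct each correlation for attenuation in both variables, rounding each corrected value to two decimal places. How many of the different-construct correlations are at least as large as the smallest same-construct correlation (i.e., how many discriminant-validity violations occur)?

Disattenuated r (r / √(r_scale · r_new)):
  Scale C (disc): 0.12 / √(0.89·0.69) = 0.15
  Scale D (disc): 0.15 / √(0.88·0.69) = 0.19
  Scale E (disc): 0.47 / √(0.74·0.69) = 0.66
  Scale A (conv): 0.50 / √(0.64·0.69) = 0.75
  Scale B (conv): 0.75 / √(0.90·0.69) = 0.95
Smallest convergent = 0.75. Discriminant values: 0.15, 0.19, 0.66; count ≥ 0.75 → 0.

0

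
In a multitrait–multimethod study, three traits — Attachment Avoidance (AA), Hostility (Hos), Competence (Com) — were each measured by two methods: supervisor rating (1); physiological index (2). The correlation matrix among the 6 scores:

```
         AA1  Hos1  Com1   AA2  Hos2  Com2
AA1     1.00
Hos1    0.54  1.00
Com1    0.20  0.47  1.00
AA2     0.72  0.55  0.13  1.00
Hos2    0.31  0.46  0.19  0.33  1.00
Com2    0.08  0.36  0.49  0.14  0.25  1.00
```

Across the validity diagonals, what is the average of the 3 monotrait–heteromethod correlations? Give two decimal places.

Convergent values: 0.72, 0.46, 0.49; mean = 1.67/3 = 0.56.

0.56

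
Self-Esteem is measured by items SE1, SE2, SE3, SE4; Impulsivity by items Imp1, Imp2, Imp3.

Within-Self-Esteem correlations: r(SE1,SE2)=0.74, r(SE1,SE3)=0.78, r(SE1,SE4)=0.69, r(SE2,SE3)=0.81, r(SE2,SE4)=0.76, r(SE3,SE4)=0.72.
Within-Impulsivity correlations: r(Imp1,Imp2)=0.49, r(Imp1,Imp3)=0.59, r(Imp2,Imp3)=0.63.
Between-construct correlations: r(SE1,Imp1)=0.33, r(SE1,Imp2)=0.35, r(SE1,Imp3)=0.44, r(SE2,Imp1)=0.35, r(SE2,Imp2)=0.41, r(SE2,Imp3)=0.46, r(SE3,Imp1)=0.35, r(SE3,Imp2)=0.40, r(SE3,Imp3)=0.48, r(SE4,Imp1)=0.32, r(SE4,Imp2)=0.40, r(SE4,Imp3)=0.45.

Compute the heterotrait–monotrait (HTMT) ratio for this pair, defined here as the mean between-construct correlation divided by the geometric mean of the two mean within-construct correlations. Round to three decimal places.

Between-construct mean = 4.74/12 = 0.3950.
Mean within-SE = 4.50/6 = 0.7500; mean within-Imp = 1.71/3 = 0.5700.
Geometric mean = √(0.7500 × 0.5700) = 0.6538.
HTMT = 0.3950 / 0.6538 = 0.604.

0.604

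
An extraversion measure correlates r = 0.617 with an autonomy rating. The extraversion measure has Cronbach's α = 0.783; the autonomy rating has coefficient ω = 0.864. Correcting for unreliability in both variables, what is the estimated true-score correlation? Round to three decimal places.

r_true = r_obs / √(r_xx · r_yy) = 0.617 / √(0.783 × 0.864) = 0.617 / √0.676512 = 0.617 / 0.8225 ≈ 0.750.

0.750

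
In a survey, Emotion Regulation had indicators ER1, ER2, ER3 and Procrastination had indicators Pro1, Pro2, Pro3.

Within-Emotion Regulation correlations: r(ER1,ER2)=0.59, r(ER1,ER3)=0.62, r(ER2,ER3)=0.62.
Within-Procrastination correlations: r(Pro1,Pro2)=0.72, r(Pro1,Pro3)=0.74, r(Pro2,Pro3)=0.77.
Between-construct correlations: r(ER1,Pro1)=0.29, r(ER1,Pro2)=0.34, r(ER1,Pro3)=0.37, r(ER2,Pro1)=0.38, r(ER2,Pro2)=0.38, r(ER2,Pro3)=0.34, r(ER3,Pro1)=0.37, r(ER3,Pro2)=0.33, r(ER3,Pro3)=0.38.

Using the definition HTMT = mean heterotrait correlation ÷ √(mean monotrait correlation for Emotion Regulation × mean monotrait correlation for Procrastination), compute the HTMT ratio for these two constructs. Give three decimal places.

0.525

Between-construct mean = 3.18/9 = 0.3533.
Mean within-ER = 1.83/3 = 0.6100; mean within-Pro = 2.23/3 = 0.7433.
Geometric mean = √(0.6100 × 0.7433) = 0.6734.
HTMT = 0.3533 / 0.6734 = 0.525.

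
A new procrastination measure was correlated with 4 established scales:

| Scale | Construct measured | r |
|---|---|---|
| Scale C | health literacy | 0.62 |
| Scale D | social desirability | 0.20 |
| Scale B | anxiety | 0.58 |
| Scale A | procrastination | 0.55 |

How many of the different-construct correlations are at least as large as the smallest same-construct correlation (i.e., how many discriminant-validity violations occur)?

2

Convergent (same construct = procrastination): Scale A.
Smallest convergent = 0.55. Discriminant values: 0.62, 0.20, 0.58; count ≥ 0.55 → 2.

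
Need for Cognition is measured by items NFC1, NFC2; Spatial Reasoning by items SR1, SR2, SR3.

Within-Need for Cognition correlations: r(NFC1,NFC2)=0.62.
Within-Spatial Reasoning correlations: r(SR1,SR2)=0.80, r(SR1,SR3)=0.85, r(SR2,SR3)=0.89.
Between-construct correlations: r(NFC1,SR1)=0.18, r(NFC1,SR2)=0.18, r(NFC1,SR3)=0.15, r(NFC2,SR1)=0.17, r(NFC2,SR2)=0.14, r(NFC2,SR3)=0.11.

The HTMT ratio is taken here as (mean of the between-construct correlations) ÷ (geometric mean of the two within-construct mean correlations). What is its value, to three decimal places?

0.214

Mean between = 0.93/6 = 0.1550.
Mean within-NFC = 0.62/1 = 0.6200; mean within-SR = 2.54/3 = 0.8467.
Geometric mean = √(0.6200 × 0.8467) = 0.7245.
HTMT = 0.1550 / 0.7245 = 0.214.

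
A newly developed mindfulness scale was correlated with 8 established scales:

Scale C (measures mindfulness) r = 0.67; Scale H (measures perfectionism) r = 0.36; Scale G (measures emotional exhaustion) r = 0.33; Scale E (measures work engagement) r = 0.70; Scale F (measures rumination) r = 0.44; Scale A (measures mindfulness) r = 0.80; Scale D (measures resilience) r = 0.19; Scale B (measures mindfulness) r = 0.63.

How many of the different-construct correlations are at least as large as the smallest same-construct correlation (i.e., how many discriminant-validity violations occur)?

1

Convergent (same construct = mindfulness): Scale C, Scale A, Scale B.
Smallest convergent = 0.63. Discriminant values: 0.36, 0.33, 0.70, 0.44, 0.19; count ≥ 0.63 → 1.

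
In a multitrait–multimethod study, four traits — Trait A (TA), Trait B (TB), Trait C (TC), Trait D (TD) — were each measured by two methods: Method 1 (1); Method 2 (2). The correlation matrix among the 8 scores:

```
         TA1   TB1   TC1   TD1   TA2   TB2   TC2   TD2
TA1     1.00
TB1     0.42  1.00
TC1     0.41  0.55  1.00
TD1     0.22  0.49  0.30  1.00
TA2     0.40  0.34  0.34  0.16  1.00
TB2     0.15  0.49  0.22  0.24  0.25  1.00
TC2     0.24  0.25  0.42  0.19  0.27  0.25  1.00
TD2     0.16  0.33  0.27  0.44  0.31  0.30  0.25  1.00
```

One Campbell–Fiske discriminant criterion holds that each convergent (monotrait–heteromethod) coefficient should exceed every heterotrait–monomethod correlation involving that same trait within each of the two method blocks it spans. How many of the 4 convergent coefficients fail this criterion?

Checking each validity diagonal entry against its comparison values:
TA (methods 1·2): 0.40 vs {0.42, 0.25, 0.41, 0.27, 0.22, 0.31} → fail.
TB (methods 1·2): 0.49 vs {0.42, 0.25, 0.55, 0.25, 0.49, 0.30} → fail.
TC (methods 1·2): 0.42 vs {0.41, 0.27, 0.55, 0.25, 0.30, 0.25} → fail.
TD (methods 1·2): 0.44 vs {0.22, 0.31, 0.49, 0.30, 0.30, 0.25} → fail.
4 of 4 fail.

4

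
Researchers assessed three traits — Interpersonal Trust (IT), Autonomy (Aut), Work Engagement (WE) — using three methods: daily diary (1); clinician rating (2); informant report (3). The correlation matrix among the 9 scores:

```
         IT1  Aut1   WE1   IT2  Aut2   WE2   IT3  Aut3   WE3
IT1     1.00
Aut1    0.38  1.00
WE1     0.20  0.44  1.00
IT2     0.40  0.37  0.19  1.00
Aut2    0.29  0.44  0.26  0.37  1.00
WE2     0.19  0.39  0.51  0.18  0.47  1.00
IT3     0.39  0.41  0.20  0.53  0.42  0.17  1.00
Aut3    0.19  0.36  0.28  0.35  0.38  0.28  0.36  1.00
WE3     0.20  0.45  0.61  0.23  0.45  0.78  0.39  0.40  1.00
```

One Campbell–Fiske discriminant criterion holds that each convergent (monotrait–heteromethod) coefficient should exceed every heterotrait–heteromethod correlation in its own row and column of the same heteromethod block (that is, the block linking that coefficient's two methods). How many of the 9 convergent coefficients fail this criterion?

3

Checking each validity diagonal entry against its comparison values:
IT (methods 1·2): 0.40 vs {0.29, 0.37, 0.19, 0.19} → pass.
IT (methods 1·3): 0.39 vs {0.19, 0.41, 0.20, 0.20} → fail.
IT (methods 2·3): 0.53 vs {0.35, 0.42, 0.23, 0.17} → pass.
Aut (methods 1·2): 0.44 vs {0.37, 0.29, 0.39, 0.26} → pass.
Aut (methods 1·3): 0.36 vs {0.41, 0.19, 0.45, 0.28} → fail.
Aut (methods 2·3): 0.38 vs {0.42, 0.35, 0.45, 0.28} → fail.
WE (methods 1·2): 0.51 vs {0.19, 0.19, 0.26, 0.39} → pass.
WE (methods 1·3): 0.61 vs {0.20, 0.20, 0.28, 0.45} → pass.
WE (methods 2·3): 0.78 vs {0.17, 0.23, 0.28, 0.45} → pass.
3 of 9 fail.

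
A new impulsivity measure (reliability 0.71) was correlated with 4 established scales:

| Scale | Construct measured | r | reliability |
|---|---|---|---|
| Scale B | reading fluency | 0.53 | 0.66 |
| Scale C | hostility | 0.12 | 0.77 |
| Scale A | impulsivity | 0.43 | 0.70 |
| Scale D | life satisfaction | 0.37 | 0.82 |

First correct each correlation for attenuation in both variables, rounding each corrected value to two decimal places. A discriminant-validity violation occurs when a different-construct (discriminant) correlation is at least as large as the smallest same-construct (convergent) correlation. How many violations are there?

Disattenuated r (r / √(r_scale · r_new)):
  Scale B (disc): 0.53 / √(0.66·0.71) = 0.77
  Scale C (disc): 0.12 / √(0.77·0.71) = 0.16
  Scale A (conv): 0.43 / √(0.70·0.71) = 0.61
  Scale D (disc): 0.37 / √(0.82·0.71) = 0.48
Smallest convergent = 0.61. Discriminant values: 0.77, 0.16, 0.48; count ≥ 0.61 → 1.

1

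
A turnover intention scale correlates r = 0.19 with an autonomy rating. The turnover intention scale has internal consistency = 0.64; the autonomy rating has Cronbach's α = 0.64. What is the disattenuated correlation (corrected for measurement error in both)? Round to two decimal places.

r_true = r_obs / √(r_xx · r_yy) = 0.19 / √(0.64 × 0.64) = 0.19 / √0.4096 = 0.19 / 0.6400 ≈ 0.30.

0.30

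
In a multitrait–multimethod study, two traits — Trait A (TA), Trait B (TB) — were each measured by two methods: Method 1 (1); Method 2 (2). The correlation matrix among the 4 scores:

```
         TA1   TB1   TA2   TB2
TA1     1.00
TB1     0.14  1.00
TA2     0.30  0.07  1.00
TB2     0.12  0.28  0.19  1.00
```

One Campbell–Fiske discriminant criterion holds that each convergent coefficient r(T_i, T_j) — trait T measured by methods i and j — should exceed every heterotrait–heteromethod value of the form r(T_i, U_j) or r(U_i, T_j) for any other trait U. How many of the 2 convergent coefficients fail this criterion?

Checking each validity diagonal entry against its comparison values:
TA (methods 1·2): 0.30 vs {0.12, 0.07} → pass.
TB (methods 1·2): 0.28 vs {0.07, 0.12} → pass.
0 of 2 fail.

0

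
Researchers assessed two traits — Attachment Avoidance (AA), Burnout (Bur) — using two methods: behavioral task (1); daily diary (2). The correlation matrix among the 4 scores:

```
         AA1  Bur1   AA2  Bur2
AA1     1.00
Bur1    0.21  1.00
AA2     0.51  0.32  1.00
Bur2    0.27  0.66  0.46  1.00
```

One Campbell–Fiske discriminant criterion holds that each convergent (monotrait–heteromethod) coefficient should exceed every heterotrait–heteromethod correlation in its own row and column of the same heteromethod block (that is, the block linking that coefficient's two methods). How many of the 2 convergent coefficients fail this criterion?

Each convergent coefficient versus the relevant comparison correlations:
AA (methods 1·2): 0.51 vs {0.27, 0.32} → pass.
Bur (methods 1·2): 0.66 vs {0.32, 0.27} → pass.
0 of 2 fail.

0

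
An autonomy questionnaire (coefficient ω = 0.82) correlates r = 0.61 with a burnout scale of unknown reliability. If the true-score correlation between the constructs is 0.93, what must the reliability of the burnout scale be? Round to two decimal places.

r_true = r_obs / √(r_xx · r_yy) ⇒ 0.93 = 0.61 / √(0.82 · r_yy).
√(0.82 · r_yy) = 0.61 / 0.93 = 0.6559; 0.82 · r_yy = 0.4302; r_yy = 0.4302 / 0.82 ≈ 0.52.

0.52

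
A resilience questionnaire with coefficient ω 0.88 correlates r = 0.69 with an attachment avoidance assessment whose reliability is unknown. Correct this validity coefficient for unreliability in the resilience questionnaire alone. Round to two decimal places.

0.74

Single correction: r_c = r_obs / √r_xx = 0.69 / √0.88 = 0.69 / 0.9381 ≈ 0.74.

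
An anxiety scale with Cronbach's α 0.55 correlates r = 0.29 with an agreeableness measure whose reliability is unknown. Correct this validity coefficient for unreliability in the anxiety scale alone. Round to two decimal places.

Single correction: r_c = r_obs / √r_xx = 0.29 / √0.55 = 0.29 / 0.7416 ≈ 0.39.

0.39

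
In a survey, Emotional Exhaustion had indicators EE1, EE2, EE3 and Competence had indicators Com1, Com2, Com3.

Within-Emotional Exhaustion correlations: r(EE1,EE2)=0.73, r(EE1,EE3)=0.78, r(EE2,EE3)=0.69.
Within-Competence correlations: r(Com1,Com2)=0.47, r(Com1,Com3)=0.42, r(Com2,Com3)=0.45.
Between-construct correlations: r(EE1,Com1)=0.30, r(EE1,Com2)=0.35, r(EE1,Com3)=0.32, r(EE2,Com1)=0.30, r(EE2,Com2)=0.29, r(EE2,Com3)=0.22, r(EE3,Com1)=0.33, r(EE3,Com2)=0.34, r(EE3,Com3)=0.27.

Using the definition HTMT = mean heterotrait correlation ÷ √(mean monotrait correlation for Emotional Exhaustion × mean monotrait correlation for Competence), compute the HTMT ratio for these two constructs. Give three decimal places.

0.528

Mean between = 2.72/9 = 0.3022.
Mean within-EE = 2.20/3 = 0.7333; mean within-Com = 1.34/3 = 0.4467.
Geometric mean = √(0.7333 × 0.4467) = 0.5723.
HTMT = 0.3022 / 0.5723 = 0.528.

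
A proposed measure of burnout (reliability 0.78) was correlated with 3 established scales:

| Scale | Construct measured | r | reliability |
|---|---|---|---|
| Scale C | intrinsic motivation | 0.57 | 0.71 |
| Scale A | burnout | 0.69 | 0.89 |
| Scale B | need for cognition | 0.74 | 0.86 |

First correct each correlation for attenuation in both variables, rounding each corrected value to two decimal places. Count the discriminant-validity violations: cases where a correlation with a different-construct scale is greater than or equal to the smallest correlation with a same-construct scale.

1

Disattenuated r (r / √(r_scale · r_new)):
  Scale C (disc): 0.57 / √(0.71·0.78) = 0.77
  Scale A (conv): 0.69 / √(0.89·0.78) = 0.83
  Scale B (disc): 0.74 / √(0.86·0.78) = 0.90
Smallest convergent = 0.83. Discriminant values: 0.77, 0.90; count ≥ 0.83 → 1.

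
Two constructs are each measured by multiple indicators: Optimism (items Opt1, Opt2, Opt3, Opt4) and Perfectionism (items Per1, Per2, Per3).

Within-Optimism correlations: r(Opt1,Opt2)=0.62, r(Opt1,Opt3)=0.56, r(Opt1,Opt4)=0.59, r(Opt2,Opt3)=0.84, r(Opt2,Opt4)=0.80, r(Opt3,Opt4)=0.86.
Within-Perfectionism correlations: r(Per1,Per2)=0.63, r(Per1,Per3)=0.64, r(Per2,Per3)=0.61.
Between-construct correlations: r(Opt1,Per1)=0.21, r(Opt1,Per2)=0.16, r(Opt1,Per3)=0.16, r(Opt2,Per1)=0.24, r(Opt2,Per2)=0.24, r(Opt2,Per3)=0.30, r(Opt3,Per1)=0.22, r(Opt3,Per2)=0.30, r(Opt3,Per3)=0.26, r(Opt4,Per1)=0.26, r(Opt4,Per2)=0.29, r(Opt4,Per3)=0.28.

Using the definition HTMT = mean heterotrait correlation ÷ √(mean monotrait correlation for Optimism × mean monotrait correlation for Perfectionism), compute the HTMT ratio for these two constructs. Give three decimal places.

Mean between = 2.92/12 = 0.2433.
Mean within-Opt = 4.27/6 = 0.7117; mean within-Per = 1.88/3 = 0.6267.
Geometric mean = √(0.7117 × 0.6267) = 0.6678.
HTMT = 0.2433 / 0.6678 = 0.364.

0.364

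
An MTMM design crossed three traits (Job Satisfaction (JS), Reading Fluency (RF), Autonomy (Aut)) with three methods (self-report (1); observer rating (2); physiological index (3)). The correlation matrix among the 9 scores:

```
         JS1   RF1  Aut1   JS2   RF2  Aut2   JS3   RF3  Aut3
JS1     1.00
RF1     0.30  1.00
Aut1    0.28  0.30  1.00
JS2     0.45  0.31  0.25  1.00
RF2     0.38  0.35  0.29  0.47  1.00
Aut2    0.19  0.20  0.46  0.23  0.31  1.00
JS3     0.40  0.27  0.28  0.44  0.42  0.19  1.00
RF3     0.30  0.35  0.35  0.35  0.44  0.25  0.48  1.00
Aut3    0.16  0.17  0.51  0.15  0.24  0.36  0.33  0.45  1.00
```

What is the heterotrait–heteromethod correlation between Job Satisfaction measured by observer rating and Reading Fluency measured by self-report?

Different traits and methods: r(JS2, RF1) = 0.31.

0.31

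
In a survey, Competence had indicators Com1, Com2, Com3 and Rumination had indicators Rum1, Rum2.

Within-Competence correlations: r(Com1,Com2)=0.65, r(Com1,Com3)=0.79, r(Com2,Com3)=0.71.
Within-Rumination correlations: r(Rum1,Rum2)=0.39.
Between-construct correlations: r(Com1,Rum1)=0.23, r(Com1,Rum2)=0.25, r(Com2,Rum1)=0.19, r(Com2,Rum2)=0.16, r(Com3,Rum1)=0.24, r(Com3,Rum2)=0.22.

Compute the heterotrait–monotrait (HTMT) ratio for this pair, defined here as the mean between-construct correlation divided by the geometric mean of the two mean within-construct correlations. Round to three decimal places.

0.407

Mean between = 1.29/6 = 0.2150.
Mean within-Com = 2.15/3 = 0.7167; mean within-Rum = 0.39/1 = 0.3900.
Geometric mean = √(0.7167 × 0.3900) = 0.5287.
HTMT = 0.2150 / 0.5287 = 0.407.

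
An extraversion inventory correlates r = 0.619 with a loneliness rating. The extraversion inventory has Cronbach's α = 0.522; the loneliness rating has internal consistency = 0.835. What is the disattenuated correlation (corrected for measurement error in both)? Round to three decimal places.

0.938

r_true = r_obs / √(r_xx · r_yy) = 0.619 / √(0.522 × 0.835) = 0.619 / √0.435870 = 0.619 / 0.6602 ≈ 0.938.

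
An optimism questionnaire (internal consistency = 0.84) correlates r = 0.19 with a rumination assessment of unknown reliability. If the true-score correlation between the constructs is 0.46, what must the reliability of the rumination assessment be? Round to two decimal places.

0.20

r_true = r_obs / √(r_xx · r_yy) ⇒ 0.46 = 0.19 / √(0.84 · r_yy).
√(0.84 · r_yy) = 0.19 / 0.46 = 0.4130; 0.84 · r_yy = 0.1706; r_yy = 0.1706 / 0.84 ≈ 0.20.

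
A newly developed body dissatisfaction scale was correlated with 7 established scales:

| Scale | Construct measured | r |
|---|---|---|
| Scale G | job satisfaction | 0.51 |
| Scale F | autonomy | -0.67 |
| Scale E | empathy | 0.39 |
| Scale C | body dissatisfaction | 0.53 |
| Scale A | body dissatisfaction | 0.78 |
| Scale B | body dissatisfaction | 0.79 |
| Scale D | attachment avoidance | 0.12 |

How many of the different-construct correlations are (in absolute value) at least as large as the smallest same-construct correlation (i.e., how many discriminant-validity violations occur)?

Convergent (same construct = body dissatisfaction): Scale C, Scale A, Scale B.
Smallest convergent = 0.53. Discriminant |r|: 0.51, 0.67, 0.39, 0.12; count ≥ 0.53 → 1.

1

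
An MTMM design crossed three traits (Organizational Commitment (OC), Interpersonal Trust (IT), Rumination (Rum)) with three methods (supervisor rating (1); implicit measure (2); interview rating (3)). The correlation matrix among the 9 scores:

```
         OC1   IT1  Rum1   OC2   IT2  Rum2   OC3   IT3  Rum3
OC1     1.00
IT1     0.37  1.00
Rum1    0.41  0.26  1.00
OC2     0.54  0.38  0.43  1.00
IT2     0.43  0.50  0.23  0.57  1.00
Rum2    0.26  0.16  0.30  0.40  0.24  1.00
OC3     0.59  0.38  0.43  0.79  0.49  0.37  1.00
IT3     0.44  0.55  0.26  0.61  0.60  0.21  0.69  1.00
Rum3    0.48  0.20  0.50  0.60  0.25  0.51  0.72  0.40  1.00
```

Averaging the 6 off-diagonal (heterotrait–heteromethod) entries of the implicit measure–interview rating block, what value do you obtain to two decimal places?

0.42

HTHM values (method 2 × method 3): 0.61, 0.60, 0.49, 0.25, 0.37, 0.21; mean = 2.53/6 = 0.42.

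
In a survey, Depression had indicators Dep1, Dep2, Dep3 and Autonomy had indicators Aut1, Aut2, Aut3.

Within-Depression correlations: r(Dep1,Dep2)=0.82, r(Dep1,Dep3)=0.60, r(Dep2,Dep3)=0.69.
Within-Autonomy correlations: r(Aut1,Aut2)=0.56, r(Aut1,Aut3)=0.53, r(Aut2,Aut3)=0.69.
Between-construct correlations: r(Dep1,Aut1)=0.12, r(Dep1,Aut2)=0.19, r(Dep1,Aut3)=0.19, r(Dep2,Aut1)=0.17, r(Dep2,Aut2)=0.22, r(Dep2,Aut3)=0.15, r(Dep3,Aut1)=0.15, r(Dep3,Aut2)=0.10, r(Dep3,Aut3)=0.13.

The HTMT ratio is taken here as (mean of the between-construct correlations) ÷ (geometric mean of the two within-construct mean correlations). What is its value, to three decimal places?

0.244

Mean between = 1.42/9 = 0.1578.
Mean within-Dep = 2.11/3 = 0.7033; mean within-Aut = 1.78/3 = 0.5933.
Geometric mean = √(0.7033 × 0.5933) = 0.6460.
HTMT = 0.1578 / 0.6460 = 0.244.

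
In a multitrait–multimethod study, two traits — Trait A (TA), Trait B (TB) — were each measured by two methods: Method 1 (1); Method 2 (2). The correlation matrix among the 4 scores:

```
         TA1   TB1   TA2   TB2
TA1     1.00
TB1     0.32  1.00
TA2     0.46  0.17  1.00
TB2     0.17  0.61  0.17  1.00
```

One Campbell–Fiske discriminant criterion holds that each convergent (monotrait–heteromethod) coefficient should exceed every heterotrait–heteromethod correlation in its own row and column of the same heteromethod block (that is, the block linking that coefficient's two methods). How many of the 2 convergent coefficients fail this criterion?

0

Convergent coefficients and their comparison sets:
TA (methods 1·2): 0.46 vs {0.17, 0.17} → pass.
TB (methods 1·2): 0.61 vs {0.17, 0.17} → pass.
0 of 2 fail.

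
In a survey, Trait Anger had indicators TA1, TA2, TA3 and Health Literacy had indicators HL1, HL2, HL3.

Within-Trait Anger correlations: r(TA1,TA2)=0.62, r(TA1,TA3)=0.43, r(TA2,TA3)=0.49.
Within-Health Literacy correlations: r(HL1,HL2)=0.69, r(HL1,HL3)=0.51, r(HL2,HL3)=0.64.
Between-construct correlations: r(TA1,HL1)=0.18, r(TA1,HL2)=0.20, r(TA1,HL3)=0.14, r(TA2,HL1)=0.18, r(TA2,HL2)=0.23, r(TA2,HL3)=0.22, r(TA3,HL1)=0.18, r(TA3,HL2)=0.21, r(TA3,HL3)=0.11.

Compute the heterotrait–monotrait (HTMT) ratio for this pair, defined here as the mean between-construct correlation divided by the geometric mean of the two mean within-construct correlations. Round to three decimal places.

0.327

Mean between = 1.65/9 = 0.1833.
Mean within-TA = 1.54/3 = 0.5133; mean within-HL = 1.84/3 = 0.6133.
Geometric mean = √(0.5133 × 0.6133) = 0.5611.
HTMT = 0.1833 / 0.5611 = 0.327.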